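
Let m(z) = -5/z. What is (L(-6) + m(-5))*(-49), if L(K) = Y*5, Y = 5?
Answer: -1274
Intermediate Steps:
L(K) = 25 (L(K) = 5*5 = 25)
(L(-6) + m(-5))*(-49) = (25 - 5/(-5))*(-49) = (25 - 5*(-1/5))*(-49) = (25 + 1)*(-49) = 26*(-49) = -1274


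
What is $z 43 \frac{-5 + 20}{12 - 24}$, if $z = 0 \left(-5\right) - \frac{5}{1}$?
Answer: $\frac{1075}{4} \approx 268.75$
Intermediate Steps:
$z = -5$ ($z = 0 - 5 = -5$)
$z 43 \frac{-5 + 20}{12 - 24} = \left(-5\right) 43 \frac{-5 + 20}{12 - 24} = - 215 \frac{15}{-12} = - 215 \cdot 15 \left(- \frac{1}{12}\right) = \left(-215\right) \left(- \frac{5}{4}\right) = \frac{1075}{4}$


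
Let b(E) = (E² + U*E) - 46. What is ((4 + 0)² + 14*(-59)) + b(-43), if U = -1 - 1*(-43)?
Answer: -813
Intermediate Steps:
U = 42 (U = -1 + 43 = 42)
b(E) = -46 + E² + 42*E (b(E) = (E² + 42*E) - 46 = -46 + E² + 42*E)
((4 + 0)² + 14*(-59)) + b(-43) = ((4 + 0)² + 14*(-59)) + (-46 + (-43)² + 42*(-43)) = (4² - 826) + (-46 + 1849 - 1806) = (16 - 826) - 3 = -810 - 3 = -813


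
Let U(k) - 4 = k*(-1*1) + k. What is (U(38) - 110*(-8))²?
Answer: 781456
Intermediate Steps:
U(k) = 4 (U(k) = 4 + (k*(-1*1) + k) = 4 + (k*(-1) + k) = 4 + (-k + k) = 4 + 0 = 4)
(U(38) - 110*(-8))² = (4 - 110*(-8))² = (4 + 880)² = 884² = 781456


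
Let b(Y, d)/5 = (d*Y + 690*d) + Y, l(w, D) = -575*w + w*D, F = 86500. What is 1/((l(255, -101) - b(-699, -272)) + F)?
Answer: -1/94625 ≈ -1.0568e-5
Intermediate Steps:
l(w, D) = -575*w + D*w
b(Y, d) = 5*Y + 3450*d + 5*Y*d (b(Y, d) = 5*((d*Y + 690*d) + Y) = 5*((Y*d + 690*d) + Y) = 5*((690*d + Y*d) + Y) = 5*(Y + 690*d + Y*d) = 5*Y + 3450*d + 5*Y*d)
1/((l(255, -101) - b(-699, -272)) + F) = 1/((255*(-575 - 101) - (5*(-699) + 3450*(-272) + 5*(-699)*(-272))) + 86500) = 1/((255*(-676) - (-3495 - 938400 + 950640)) + 86500) = 1/((-172380 - 1*8745) + 86500) = 1/((-172380 - 8745) + 86500) = 1/(-181125 + 86500) = 1/(-94625) = -1/94625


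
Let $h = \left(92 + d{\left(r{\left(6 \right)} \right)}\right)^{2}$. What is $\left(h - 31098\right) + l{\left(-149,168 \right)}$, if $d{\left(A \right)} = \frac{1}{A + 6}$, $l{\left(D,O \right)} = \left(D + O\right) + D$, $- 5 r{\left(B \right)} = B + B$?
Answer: $- \frac{7358951}{324} \approx -22713.0$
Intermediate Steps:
$r{\left(B \right)} = - \frac{2 B}{5}$ ($r{\left(B \right)} = - \frac{B + B}{5} = - \frac{2 B}{5}$)
$l{\left(D,O \right)} = O + 2 D$
$d{\left(A \right)} = \frac{1}{6 + A}$
$h = \frac{2758921}{324}$ ($h = \left(92 + \frac{1}{6 - \frac{12}{5}}\right)^{2} = \left(92 + \frac{1}{\frac{18}{5}}\right)^{2} = \left(92 + \frac{5}{18}\right)^{2} = \left(\frac{1661}{18}\right)^{2} = \frac{2758921}{324} \approx 8515.2$)
$\left(h - 31098\right) + l{\left(-149,168 \right)} = \left(\frac{2758921}{324} - 31098\right) + \left(168 + 2 \left(-149\right)\right) = - \frac{7316831}{324} + \left(168 - 298\right) = - \frac{7316831}{324} - 130 = - \frac{7358951}{324}$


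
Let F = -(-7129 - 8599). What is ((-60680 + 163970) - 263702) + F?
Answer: -144684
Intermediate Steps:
F = 15728 (F = -1*(-15728) = 15728)
((-60680 + 163970) - 263702) + F = ((-60680 + 163970) - 263702) + 15728 = (103290 - 263702) + 15728 = -160412 + 15728 = -144684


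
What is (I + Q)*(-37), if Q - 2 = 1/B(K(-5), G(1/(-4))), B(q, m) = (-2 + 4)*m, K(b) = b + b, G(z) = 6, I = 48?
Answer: -22237/12 ≈ -1853.1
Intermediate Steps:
K(b) = 2*b
B(q, m) = 2*m
Q = 25/12 (Q = 2 + 1/(2*6) = 2 + 1/12 = 25/12 ≈ 2.0833)
(I + Q)*(-37) = (48 + 25/12)*(-37) = (601/12)*(-37) = -22237/12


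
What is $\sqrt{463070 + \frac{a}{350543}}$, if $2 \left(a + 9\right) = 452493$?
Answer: $\frac{\sqrt{227609214994793570}}{701086} \approx 680.49$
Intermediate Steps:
$a = \frac{452475}{2}$ ($a = -9 + \frac{1}{2} \cdot 452493 = -9 + \frac{452493}{2} = \frac{452475}{2} \approx 2.2624 \cdot 10^{5}$)
$\sqrt{463070 + \frac{a}{350543}} = \sqrt{463070 + \frac{452475}{2 \cdot 350543}} = \sqrt{463070 + \frac{452475}{2} \cdot \frac{1}{350543}} = \sqrt{463070 + \frac{452475}{701086}} = \sqrt{\frac{324652346495}{701086}} = \frac{\sqrt{227609214994793570}}{701086}$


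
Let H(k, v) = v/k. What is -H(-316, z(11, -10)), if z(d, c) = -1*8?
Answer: -2/79 ≈ -0.025316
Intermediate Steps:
z(d, c) = -8
-H(-316, z(11, -10)) = -(-8)/(-316) = -(-8)*(-1)/316 = -1*2/79 = -2/79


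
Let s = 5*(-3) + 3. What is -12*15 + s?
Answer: -192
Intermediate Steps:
s = -12 (s = -15 + 3 = -12)
-12*15 + s = -12*15 - 12 = -180 - 12 = -192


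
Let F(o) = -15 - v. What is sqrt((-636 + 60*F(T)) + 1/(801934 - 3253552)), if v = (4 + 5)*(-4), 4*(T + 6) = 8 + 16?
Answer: sqrt(416723203103662)/817206 ≈ 24.980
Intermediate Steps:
T = 0 (T = -6 + (8 + 16)/4 = -6 + (1/4)*24 = -6 + 6 = 0)
v = -36 (v = 9*(-4) = -36)
F(o) = 21 (F(o) = -15 - 1*(-36) = -15 + 36 = 21)
sqrt((-636 + 60*F(T)) + 1/(801934 - 3253552)) = sqrt((-636 + 60*21) + 1/(801934 - 3253552)) = sqrt((-636 + 1260) + 1/(-2451618)) = sqrt(624 - 1/2451618) = sqrt(1529809631/2451618) = sqrt(416723203103662)/817206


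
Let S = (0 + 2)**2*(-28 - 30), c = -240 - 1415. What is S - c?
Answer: 1423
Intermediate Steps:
c = -1655
S = -232 (S = 2**2*(-58) = 4*(-58) = -232)
S - c = -232 - 1*(-1655) = -232 + 1655 = 1423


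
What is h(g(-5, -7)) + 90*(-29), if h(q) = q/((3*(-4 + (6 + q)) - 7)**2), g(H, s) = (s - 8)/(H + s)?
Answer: -315790/121 ≈ -2609.8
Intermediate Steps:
g(H, s) = (-8 + s)/(H + s)
h(q) = q/(-1 + 3*q)**2 (h(q) = q/((3*(2 + q) - 7)**2) = q/(((6 + 3*q) - 7)**2) = q/((-1 + 3*q)**2) = q/(-1 + 3*q)**2)
h(g(-5, -7)) + 90*(-29) = ((-8 - 7)/(-5 - 7))/(-1 + 3*((-8 - 7)/(-5 - 7)))**2 + 90*(-29) = (-15/(-12))/(-1 + 3*(-15/(-12)))**2 - 2610 = (-1/12*(-15))/(-1 + 3*(-1/12*(-15)))**2 - 2610 = 5/(4*(-1 + 3*(5/4))**2) - 2610 = 5/(4*(-1 + 15/4)**2) - 2610 = 5/(4*(11/4)**2) - 2610 = (5/4)*(16/121) - 2610 = 20/121 - 2610 = -315790/121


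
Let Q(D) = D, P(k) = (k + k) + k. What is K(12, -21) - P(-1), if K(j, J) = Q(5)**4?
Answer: 628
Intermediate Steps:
P(k) = 3*k (P(k) = 2*k + k = 3*k)
K(j, J) = 625 (K(j, J) = 5**4 = 625)
K(12, -21) - P(-1) = 625 - 3*(-1) = 625 - 1*(-3) = 625 + 3 = 628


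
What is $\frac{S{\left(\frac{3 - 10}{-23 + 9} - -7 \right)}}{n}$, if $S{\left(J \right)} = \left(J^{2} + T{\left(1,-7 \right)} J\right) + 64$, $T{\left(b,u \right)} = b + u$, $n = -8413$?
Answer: $- \frac{301}{33652} \approx -0.0089445$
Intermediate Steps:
$S{\left(J \right)} = 64 + J^{2} - 6 J$ ($S{\left(J \right)} = \left(J^{2} + \left(1 - 7\right) J\right) + 64 = \left(J^{2} - 6 J\right) + 64 = 64 + J^{2} - 6 J$)
$\frac{S{\left(\frac{3 - 10}{-23 + 9} - -7 \right)}}{n} = \frac{64 + \left(\frac{3 - 10}{-23 + 9} - -7\right)^{2} - 6 \left(\frac{3 - 10}{-23 + 9} - -7\right)}{-8413} = \left(64 + \left(- \frac{7}{-14} + 7\right)^{2} - 6 \left(- \frac{7}{-14} + 7\right)\right) \left(- \frac{1}{8413}\right) = \left(64 + \left(\left(-7\right) \left(- \frac{1}{14}\right) + 7\right)^{2} - 6 \left(\left(-7\right) \left(- \frac{1}{14}\right) + 7\right)\right) \left(- \frac{1}{8413}\right) = \left(64 + \left(\frac{1}{2} + 7\right)^{2} - 6 \left(\frac{1}{2} + 7\right)\right) \left(- \frac{1}{8413}\right) = \left(64 + \left(\frac{15}{2}\right)^{2} - 45\right) \left(- \frac{1}{8413}\right) = \left(64 + \frac{225}{4} - 45\right) \left(- \frac{1}{8413}\right) = \frac{301}{4} \left(- \frac{1}{8413}\right) = - \frac{301}{33652}$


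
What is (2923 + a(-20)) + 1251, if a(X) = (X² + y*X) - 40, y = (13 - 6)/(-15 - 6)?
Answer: 13622/3 ≈ 4540.7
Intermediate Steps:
y = -⅓ (y = 7/(-21) = 7*(-1/21) = -⅓ ≈ -0.33333)
a(X) = -40 + X² - X/3 (a(X) = (X² - X/3) - 40 = -40 + X² - X/3)
(2923 + a(-20)) + 1251 = (2923 + (-40 + (-20)² - ⅓*(-20))) + 1251 = (2923 + (-40 + 400 + 20/3)) + 1251 = (2923 + 1100/3) + 1251 = 9869/3 + 1251 = 13622/3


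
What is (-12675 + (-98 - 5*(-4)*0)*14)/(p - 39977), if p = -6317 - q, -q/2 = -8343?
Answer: 14047/62980 ≈ 0.22304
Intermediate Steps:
q = 16686 (q = -2*(-8343) = 16686)
p = -23003 (p = -6317 - 1*16686 = -6317 - 16686 = -23003)
(-12675 + (-98 - 5*(-4)*0)*14)/(p - 39977) = (-12675 + (-98 - 5*(-4)*0)*14)/(-23003 - 39977) = (-12675 + (-98 + 20*0)*14)/(-62980) = (-12675 + (-98 + 0)*14)*(-1/62980) = (-12675 - 98*14)*(-1/62980) = (-12675 - 1372)*(-1/62980) = -14047*(-1/62980) = 14047/62980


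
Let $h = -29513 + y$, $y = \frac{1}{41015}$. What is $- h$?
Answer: $\frac{1210475694}{41015} \approx 29513.0$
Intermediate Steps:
$y = \frac{1}{41015} \approx 2.4381 \cdot 10^{-5}$
$h = - \frac{1210475694}{41015}$ ($h = -29513 + \frac{1}{41015} = - \frac{1210475694}{41015} \approx -29513.0$)
$- h = \left(-1\right) \left(- \frac{1210475694}{41015}\right) = \frac{1210475694}{41015}$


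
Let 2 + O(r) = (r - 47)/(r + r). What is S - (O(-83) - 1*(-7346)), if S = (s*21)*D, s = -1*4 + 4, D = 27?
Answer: -609617/83 ≈ -7344.8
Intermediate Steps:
O(r) = -2 + (-47 + r)/(2*r) (O(r) = -2 + (r - 47)/(r + r) = -2 + (-47 + r)/((2*r)) = -2 + (-47 + r)*(1/(2*r)) = -2 + (-47 + r)/(2*r))
s = 0 (s = -4 + 4 = 0)
S = 0 (S = (0*21)*27 = 0*27 = 0)
S - (O(-83) - 1*(-7346)) = 0 - ((½)*(-47 - 3*(-83))/(-83) - 1*(-7346)) = 0 - ((½)*(-1/83)*(-47 + 249) + 7346) = 0 - ((½)*(-1/83)*202 + 7346) = 0 - (-101/83 + 7346) = 0 - 1*609617/83 = 0 - 609617/83 = -609617/83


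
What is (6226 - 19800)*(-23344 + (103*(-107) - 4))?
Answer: 466524806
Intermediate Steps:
(6226 - 19800)*(-23344 + (103*(-107) - 4)) = -13574*(-23344 + (-11021 - 4)) = -13574*(-23344 - 11025) = -13574*(-34369) = 466524806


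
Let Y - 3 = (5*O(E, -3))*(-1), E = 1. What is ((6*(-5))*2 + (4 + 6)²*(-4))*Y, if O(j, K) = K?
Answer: -8280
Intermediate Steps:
Y = 18 (Y = 3 + (5*(-3))*(-1) = 3 - 15*(-1) = 3 + 15 = 18)
((6*(-5))*2 + (4 + 6)²*(-4))*Y = ((6*(-5))*2 + (4 + 6)²*(-4))*18 = (-30*2 + 10²*(-4))*18 = (-60 + 100*(-4))*18 = (-60 - 400)*18 = -460*18 = -8280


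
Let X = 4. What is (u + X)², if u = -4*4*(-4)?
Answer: 4624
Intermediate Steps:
u = 64 (u = -16*(-4) = 64)
(u + X)² = (64 + 4)² = 68² = 4624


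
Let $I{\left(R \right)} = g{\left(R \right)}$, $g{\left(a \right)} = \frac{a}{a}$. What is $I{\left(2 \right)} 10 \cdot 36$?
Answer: $360$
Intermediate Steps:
$g{\left(a \right)} = 1$
$I{\left(R \right)} = 1$
$I{\left(2 \right)} 10 \cdot 36 = 1 \cdot 10 \cdot 36 = 10 \cdot 36 = 360$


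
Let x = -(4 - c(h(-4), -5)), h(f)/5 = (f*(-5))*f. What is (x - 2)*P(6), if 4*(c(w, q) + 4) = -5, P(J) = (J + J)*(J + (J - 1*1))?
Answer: -1485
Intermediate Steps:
h(f) = -25*f**2 (h(f) = 5*((f*(-5))*f) = 5*((-5*f)*f) = 5*(-5*f**2) = -25*f**2)
P(J) = 2*J*(-1 + 2*J) (P(J) = (2*J)*(J + (J - 1)) = (2*J)*(J + (-1 + J)) = (2*J)*(-1 + 2*J) = 2*J*(-1 + 2*J))
c(w, q) = -21/4 (c(w, q) = -4 + (1/4)*(-5) = -4 - 5/4 = -21/4)
x = -37/4 (x = -(4 - 1*(-21/4)) = -(4 + 21/4) = -1*37/4 = -37/4 ≈ -9.2500)
(x - 2)*P(6) = (-37/4 - 2)*(2*6*(-1 + 2*6)) = -45*6*(-1 + 12)/2 = -45*6*11/2 = -45/4*132 = -1485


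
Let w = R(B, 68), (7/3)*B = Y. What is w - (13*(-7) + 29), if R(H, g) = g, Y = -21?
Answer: 130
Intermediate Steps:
B = -9 (B = (3/7)*(-21) = -9)
w = 68
w - (13*(-7) + 29) = 68 - (13*(-7) + 29) = 68 - (-91 + 29) = 68 - 1*(-62) = 68 + 62 = 130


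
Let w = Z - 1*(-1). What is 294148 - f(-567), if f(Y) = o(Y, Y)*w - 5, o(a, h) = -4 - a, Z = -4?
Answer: 295842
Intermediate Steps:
w = -3 (w = -4 - 1*(-1) = -4 + 1 = -3)
f(Y) = 7 + 3*Y (f(Y) = (-4 - Y)*(-3) - 5 = (12 + 3*Y) - 5 = 7 + 3*Y)
294148 - f(-567) = 294148 - (7 + 3*(-567)) = 294148 - (7 - 1701) = 294148 - 1*(-1694) = 294148 + 1694 = 295842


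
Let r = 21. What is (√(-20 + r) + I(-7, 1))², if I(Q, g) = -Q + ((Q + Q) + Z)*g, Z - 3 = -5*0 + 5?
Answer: 4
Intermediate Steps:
Z = 8 (Z = 3 + (-5*0 + 5) = 3 + (0 + 5) = 3 + 5 = 8)
I(Q, g) = -Q + g*(8 + 2*Q) (I(Q, g) = -Q + ((Q + Q) + 8)*g = -Q + (2*Q + 8)*g = -Q + (8 + 2*Q)*g = -Q + g*(8 + 2*Q))
(√(-20 + r) + I(-7, 1))² = (√(-20 + 21) + (-1*(-7) + 8*1 + 2*(-7)*1))² = (√1 + (7 + 8 - 14))² = (1 + 1)² = 2² = 4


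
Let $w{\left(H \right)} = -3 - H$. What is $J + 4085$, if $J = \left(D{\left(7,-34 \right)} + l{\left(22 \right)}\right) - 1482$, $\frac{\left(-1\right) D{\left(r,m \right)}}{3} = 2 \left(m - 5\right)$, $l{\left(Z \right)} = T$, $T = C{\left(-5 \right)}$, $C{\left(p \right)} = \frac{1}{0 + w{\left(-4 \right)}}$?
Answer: $2838$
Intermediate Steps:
$C{\left(p \right)} = 1$ ($C{\left(p \right)} = \frac{1}{0 - -1} = \frac{1}{0 + \left(-3 + 4\right)} = \frac{1}{0 + 1} = 1^{-1} = 1$)
$T = 1$
$l{\left(Z \right)} = 1$
$D{\left(r,m \right)} = 30 - 6 m$ ($D{\left(r,m \right)} = - 3 \cdot 2 \left(m - 5\right) = - 3 \cdot 2 \left(-5 + m\right) = - 3 \left(-10 + 2 m\right) = 30 - 6 m$)
$J = -1247$ ($J = \left(\left(30 - -204\right) + 1\right) - 1482 = \left(\left(30 + 204\right) + 1\right) - 1482 = \left(234 + 1\right) - 1482 = 235 - 1482 = -1247$)
$J + 4085 = -1247 + 4085 = 2838$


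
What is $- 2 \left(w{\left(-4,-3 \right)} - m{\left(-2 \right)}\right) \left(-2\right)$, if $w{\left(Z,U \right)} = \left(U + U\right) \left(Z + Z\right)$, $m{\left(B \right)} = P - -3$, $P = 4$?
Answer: $164$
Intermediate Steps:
$m{\left(B \right)} = 7$ ($m{\left(B \right)} = 4 - -3 = 4 + 3 = 7$)
$w{\left(Z,U \right)} = 4 U Z$ ($w{\left(Z,U \right)} = 2 U 2 Z = 4 U Z$)
$- 2 \left(w{\left(-4,-3 \right)} - m{\left(-2 \right)}\right) \left(-2\right) = - 2 \left(4 \left(-3\right) \left(-4\right) - 7\right) \left(-2\right) = - 2 \left(48 - 7\right) \left(-2\right) = \left(-2\right) 41 \left(-2\right) = \left(-82\right) \left(-2\right) = 164$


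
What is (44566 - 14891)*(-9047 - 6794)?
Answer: -470081675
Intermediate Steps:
(44566 - 14891)*(-9047 - 6794) = 29675*(-15841) = -470081675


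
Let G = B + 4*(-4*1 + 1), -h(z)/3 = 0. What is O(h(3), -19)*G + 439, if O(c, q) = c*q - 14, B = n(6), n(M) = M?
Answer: 523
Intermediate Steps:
B = 6
h(z) = 0 (h(z) = -3*0 = 0)
G = -6 (G = 6 + 4*(-4*1 + 1) = 6 + 4*(-4 + 1) = 6 + 4*(-3) = 6 - 12 = -6)
O(c, q) = -14 + c*q
O(h(3), -19)*G + 439 = (-14 + 0*(-19))*(-6) + 439 = (-14 + 0)*(-6) + 439 = -14*(-6) + 439 = 84 + 439 = 523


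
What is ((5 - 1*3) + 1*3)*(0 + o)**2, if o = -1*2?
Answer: 20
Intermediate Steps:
o = -2
((5 - 1*3) + 1*3)*(0 + o)**2 = ((5 - 1*3) + 1*3)*(0 - 2)**2 = ((5 - 3) + 3)*(-2)**2 = (2 + 3)*4 = 5*4 = 20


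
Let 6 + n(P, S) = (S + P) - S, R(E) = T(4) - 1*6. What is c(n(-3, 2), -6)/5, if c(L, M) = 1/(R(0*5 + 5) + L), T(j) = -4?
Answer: -1/95 ≈ -0.010526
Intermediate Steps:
R(E) = -10 (R(E) = -4 - 1*6 = -4 - 6 = -10)
n(P, S) = -6 + P (n(P, S) = -6 + ((S + P) - S) = -6 + ((P + S) - S) = -6 + P)
c(L, M) = 1/(-10 + L)
c(n(-3, 2), -6)/5 = 1/(5*(-10 + (-6 - 3))) = 1/(5*(-10 - 9)) = (⅕)/(-19) = (⅕)*(-1/19) = -1/95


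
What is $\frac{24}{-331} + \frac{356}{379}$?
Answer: $\frac{108740}{125449} \approx 0.86681$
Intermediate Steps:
$\frac{24}{-331} + \frac{356}{379} = 24 \left(- \frac{1}{331}\right) + 356 \cdot \frac{1}{379} = - \frac{24}{331} + \frac{356}{379} = \frac{108740}{125449}$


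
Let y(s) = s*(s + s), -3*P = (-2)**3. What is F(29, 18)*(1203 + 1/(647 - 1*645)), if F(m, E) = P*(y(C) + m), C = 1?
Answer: 298468/3 ≈ 99489.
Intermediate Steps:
P = 8/3 (P = -1/3*(-2)**3 = -1/3*(-8) = 8/3 ≈ 2.6667)
y(s) = 2*s**2 (y(s) = s*(2*s) = 2*s**2)
F(m, E) = 16/3 + 8*m/3 (F(m, E) = 8*(2*1**2 + m)/3 = 8*(2*1 + m)/3 = 8*(2 + m)/3 = 16/3 + 8*m/3)
F(29, 18)*(1203 + 1/(647 - 1*645)) = (16/3 + (8/3)*29)*(1203 + 1/(647 - 1*645)) = (16/3 + 232/3)*(1203 + 1/(647 - 645)) = 248*(1203 + 1/2)/3 = (248/3)*(2407/2) = 298468/3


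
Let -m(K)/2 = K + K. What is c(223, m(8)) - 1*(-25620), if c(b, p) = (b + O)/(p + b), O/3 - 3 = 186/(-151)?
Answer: 738940894/28841 ≈ 25621.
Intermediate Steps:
m(K) = -4*K (m(K) = -2*(K + K) = -4*K)
O = 801/151 (O = 9 + 3*(186/(-151)) = 9 + 3*(186*(-1/151)) = 9 + 3*(-186/151) = 9 - 558/151 = 801/151 ≈ 5.3046)
c(b, p) = (801/151 + b)/(b + p) (c(b, p) = (b + 801/151)/(p + b) = (801/151 + b)/(b + p))
c(223, m(8)) - 1*(-25620) = (801/151 + 223)/(223 - 4*8) - 1*(-25620) = (34474/151)/(223 - 32) + 25620 = (34474/151)/191 + 25620 = (1/191)*(34474/151) + 25620 = 34474/28841 + 25620 = 738940894/28841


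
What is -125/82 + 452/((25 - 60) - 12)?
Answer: -42939/3854 ≈ -11.141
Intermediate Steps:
-125/82 + 452/((25 - 60) - 12) = -125*1/82 + 452/(-35 - 12) = -125/82 + 452/(-47) = -125/82 + 452*(-1/47) = -125/82 - 452/47 = -42939/3854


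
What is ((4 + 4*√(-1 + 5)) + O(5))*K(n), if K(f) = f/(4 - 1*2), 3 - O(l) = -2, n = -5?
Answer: -85/2 ≈ -42.500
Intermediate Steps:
O(l) = 5 (O(l) = 3 - 1*(-2) = 3 + 2 = 5)
K(f) = f/2 (K(f) = f/(4 - 2) = f/2)
((4 + 4*√(-1 + 5)) + O(5))*K(n) = ((4 + 4*√(-1 + 5)) + 5)*((½)*(-5)) = ((4 + 4*√4) + 5)*(-5/2) = ((4 + 4*2) + 5)*(-5/2) = ((4 + 8) + 5)*(-5/2) = (12 + 5)*(-5/2) = 17*(-5/2) = -85/2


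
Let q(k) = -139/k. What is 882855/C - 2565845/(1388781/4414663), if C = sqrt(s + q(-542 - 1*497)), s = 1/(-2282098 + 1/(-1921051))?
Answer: -11327340985235/1388781 + 882855*sqrt(693929425884194366238252663998)/304688853841436 ≈ -5.7426e+6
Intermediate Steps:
s = -1921051/4384026644999 (s = 1/(-2282098 - 1/1921051) = 1/(-4384026644999/1921051) = -1921051/4384026644999 ≈ -4.3819e-7)
C = 2*sqrt(693929425884194366238252663998)/4555003684153961 (C = sqrt(-1921051/4384026644999 - 139/(-542 - 1*497)) = sqrt(-1921051/4384026644999 - 139/(-542 - 497)) = sqrt(-1921051/4384026644999 - 139/(-1039)) = sqrt(-1921051/4384026644999 - 139*(-1/1039)) = sqrt(-1921051/4384026644999 + 139/1039) = sqrt(609377707682872/4555003684153961) = 2*sqrt(693929425884194366238252663998)/4555003684153961 ≈ 0.36576)
882855/C - 2565845/(1388781/4414663) = 882855/((2*sqrt(693929425884194366238252663998)/4555003684153961)) - 2565845/(1388781/4414663) = 882855*(sqrt(693929425884194366238252663998)/304688853841436) - 2565845/(1388781*(1/4414663)) = 882855*sqrt(693929425884194366238252663998)/304688853841436 - 2565845/1388781/4414663 = 882855*sqrt(693929425884194366238252663998)/304688853841436 - 2565845*4414663/1388781 = 882855*sqrt(693929425884194366238252663998)/304688853841436 - 11327340985235/1388781 = -11327340985235/1388781 + 882855*sqrt(693929425884194366238252663998)/304688853841436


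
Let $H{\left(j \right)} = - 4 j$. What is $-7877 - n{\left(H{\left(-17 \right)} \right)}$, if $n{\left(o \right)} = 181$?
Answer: $-8058$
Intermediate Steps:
$-7877 - n{\left(H{\left(-17 \right)} \right)} = -7877 - 181 = -8058$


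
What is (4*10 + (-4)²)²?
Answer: 3136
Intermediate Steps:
(4*10 + (-4)²)² = (40 + 16)² = 56² = 3136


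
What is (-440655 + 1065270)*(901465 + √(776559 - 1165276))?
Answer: 563068560975 + 4372305*I*√7933 ≈ 5.6307e+11 + 3.8943e+8*I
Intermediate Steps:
(-440655 + 1065270)*(901465 + √(776559 - 1165276)) = 624615*(901465 + √(-388717)) = 624615*(901465 + 7*I*√7933) = 563068560975 + 4372305*I*√7933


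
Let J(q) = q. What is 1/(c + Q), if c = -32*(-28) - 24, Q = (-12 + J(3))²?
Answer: 1/953 ≈ 0.0010493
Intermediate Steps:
Q = 81 (Q = (-12 + 3)² = (-9)² = 81)
c = 872 (c = 896 - 24 = 872)
1/(c + Q) = 1/(872 + 81) = 1/953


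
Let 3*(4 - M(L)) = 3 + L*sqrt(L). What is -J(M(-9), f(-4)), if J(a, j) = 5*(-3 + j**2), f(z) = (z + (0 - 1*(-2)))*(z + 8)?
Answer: -305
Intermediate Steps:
f(z) = (2 + z)*(8 + z) (f(z) = (z + (0 + 2))*(8 + z) = (z + 2)*(8 + z) = (2 + z)*(8 + z))
M(L) = 3 - L**(3/2)/3 (M(L) = 4 - (3 + L*sqrt(L))/3 = 4 - (3 + L**(3/2))/3 = 4 + (-1 - L**(3/2)/3) = 3 - L**(3/2)/3)
J(a, j) = -15 + 5*j**2
-J(M(-9), f(-4)) = -(-15 + 5*(16 + (-4)**2 + 10*(-4))**2) = -(-15 + 5*(16 + 16 - 40)**2) = -(-15 + 5*(-8)**2) = -(-15 + 5*64) = -(-15 + 320) = -1*305 = -305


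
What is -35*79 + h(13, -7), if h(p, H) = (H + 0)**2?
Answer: -2716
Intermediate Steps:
h(p, H) = H**2
-35*79 + h(13, -7) = -35*79 + (-7)**2 = -2765 + 49 = -2716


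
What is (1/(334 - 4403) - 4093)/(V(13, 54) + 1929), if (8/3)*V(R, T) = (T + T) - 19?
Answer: -133235344/63879231 ≈ -2.0857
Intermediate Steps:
V(R, T) = -57/8 + 3*T/4 (V(R, T) = 3*((T + T) - 19)/8 = 3*(2*T - 19)/8 = 3*(-19 + 2*T)/8 = -57/8 + 3*T/4)
(1/(334 - 4403) - 4093)/(V(13, 54) + 1929) = (1/(334 - 4403) - 4093)/((-57/8 + (3/4)*54) + 1929) = (1/(-4069) - 4093)/((-57/8 + 81/2) + 1929) = (-1/4069 - 4093)/(267/8 + 1929) = -16654418/(4069*15699/8) = -16654418/4069*8/15699 = -133235344/63879231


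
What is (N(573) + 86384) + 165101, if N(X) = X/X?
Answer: 251486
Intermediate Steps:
N(X) = 1
(N(573) + 86384) + 165101 = (1 + 86384) + 165101 = 86385 + 165101 = 251486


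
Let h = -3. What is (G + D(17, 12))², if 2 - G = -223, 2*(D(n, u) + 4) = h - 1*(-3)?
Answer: 48841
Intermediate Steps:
D(n, u) = -4 (D(n, u) = -4 + (-3 - 1*(-3))/2 = -4 + (-3 + 3)/2 = -4 + (½)*0 = -4 + 0 = -4)
G = 225 (G = 2 - 1*(-223) = 2 + 223 = 225)
(G + D(17, 12))² = (225 - 4)² = 221² = 48841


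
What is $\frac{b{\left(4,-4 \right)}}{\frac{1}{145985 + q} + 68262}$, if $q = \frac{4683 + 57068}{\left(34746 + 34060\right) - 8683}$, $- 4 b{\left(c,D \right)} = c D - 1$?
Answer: $\frac{74605502201}{1198287245118990} \approx 6.226 \cdot 10^{-5}$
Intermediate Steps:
$b{\left(c,D \right)} = \frac{1}{4} - \frac{D c}{4}$ ($b{\left(c,D \right)} = - \frac{c D - 1}{4} = - \frac{D c - 1}{4} = - \frac{-1 + D c}{4} = \frac{1}{4} - \frac{D c}{4}$)
$q = \frac{61751}{60123}$ ($q = \frac{61751}{68806 - 8683} = \frac{61751}{60123} \approx 1.0271$)
$\frac{b{\left(4,-4 \right)}}{\frac{1}{145985 + q} + 68262} = \frac{\frac{1}{4} - \left(-1\right) 4}{\frac{1}{145985 + \frac{61751}{60123}} + 68262} = \frac{\frac{1}{4} + 4}{\frac{1}{\frac{8777117906}{60123}} + 68262} = \frac{17}{4 \left(\frac{60123}{8777117906} + 68262\right)} = \frac{17}{4 \cdot \frac{599143622559495}{8777117906}} = \frac{17}{4} \cdot \frac{8777117906}{599143622559495} = \frac{74605502201}{1198287245118990}$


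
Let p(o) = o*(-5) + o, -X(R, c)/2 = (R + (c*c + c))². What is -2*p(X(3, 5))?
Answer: -17424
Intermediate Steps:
X(R, c) = -2*(R + c + c²)² (X(R, c) = -2*(R + (c*c + c))² = -2*(R + (c² + c))² = -2*(R + (c + c²))² = -2*(R + c + c²)²)
p(o) = -4*o (p(o) = -5*o + o = -4*o)
-2*p(X(3, 5)) = -(-8)*(-2*(3 + 5 + 5²)²) = -(-8)*(-2*(3 + 5 + 25)²) = -(-8)*(-2*33²) = -(-8)*(-2*1089) = -(-8)*(-2178) = -2*8712 = -17424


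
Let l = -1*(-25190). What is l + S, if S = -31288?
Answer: -6098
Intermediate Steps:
l = 25190
l + S = 25190 - 31288 = -6098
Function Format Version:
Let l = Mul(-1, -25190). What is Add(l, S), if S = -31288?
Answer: -6098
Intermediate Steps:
l = 25190
Add(l, S) = Add(25190, -31288) = -6098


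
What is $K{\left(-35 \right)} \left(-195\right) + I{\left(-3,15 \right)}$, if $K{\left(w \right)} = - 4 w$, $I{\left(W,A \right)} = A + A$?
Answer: $-27270$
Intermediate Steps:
$I{\left(W,A \right)} = 2 A$
$K{\left(-35 \right)} \left(-195\right) + I{\left(-3,15 \right)} = \left(-4\right) \left(-35\right) \left(-195\right) + 2 \cdot 15 = 140 \left(-195\right) + 30 = -27300 + 30 = -27270$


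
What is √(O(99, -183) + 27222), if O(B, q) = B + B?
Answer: 2*√6855 ≈ 165.59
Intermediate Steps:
O(B, q) = 2*B
√(O(99, -183) + 27222) = √(2*99 + 27222) = √(198 + 27222) = √27420 = 2*√6855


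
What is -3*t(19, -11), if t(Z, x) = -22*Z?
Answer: 1254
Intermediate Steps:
-3*t(19, -11) = -(-66)*19 = -3*(-418) = 1254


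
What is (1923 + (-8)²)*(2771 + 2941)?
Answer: 11349744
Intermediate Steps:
(1923 + (-8)²)*(2771 + 2941) = (1923 + 64)*5712 = 1987*5712 = 11349744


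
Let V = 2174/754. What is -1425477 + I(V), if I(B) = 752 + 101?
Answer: -1424624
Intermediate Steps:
V = 1087/377 (V = 2174*(1/754) = 1087/377 ≈ 2.8833)
I(B) = 853
-1425477 + I(V) = -1425477 + 853 = -1424624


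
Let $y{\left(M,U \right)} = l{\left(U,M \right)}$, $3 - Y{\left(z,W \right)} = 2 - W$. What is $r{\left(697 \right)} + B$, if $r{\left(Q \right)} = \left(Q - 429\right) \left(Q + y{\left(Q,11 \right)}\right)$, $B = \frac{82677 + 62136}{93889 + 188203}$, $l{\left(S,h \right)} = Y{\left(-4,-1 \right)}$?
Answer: $\frac{52693802045}{282092} \approx 1.868 \cdot 10^{5}$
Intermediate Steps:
$Y{\left(z,W \right)} = 1 + W$ ($Y{\left(z,W \right)} = 3 - \left(2 - W\right) = 3 + \left(-2 + W\right) = 1 + W$)
$l{\left(S,h \right)} = 0$ ($l{\left(S,h \right)} = 1 - 1 = 0$)
$y{\left(M,U \right)} = 0$
$B = \frac{144813}{282092} \approx 0.51335$
$r{\left(Q \right)} = Q \left(-429 + Q\right)$ ($r{\left(Q \right)} = \left(Q - 429\right) \left(Q + 0\right) = \left(-429 + Q\right) Q = Q \left(-429 + Q\right)$)
$r{\left(697 \right)} + B = 697 \left(-429 + 697\right) + \frac{144813}{282092} = 697 \cdot 268 + \frac{144813}{282092} = 186796 + \frac{144813}{282092} = \frac{52693802045}{282092}$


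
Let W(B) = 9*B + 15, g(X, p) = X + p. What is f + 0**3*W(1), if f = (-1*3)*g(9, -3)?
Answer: -18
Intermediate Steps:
W(B) = 15 + 9*B
f = -18 (f = (-1*3)*(9 - 3) = -3*6 = -18)
f + 0**3*W(1) = -18 + 0**3*(15 + 9*1) = -18 + 0*(15 + 9) = -18 + 0*24 = -18 + 0 = -18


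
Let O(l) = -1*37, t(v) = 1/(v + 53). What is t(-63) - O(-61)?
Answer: 369/10 ≈ 36.900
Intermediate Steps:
t(v) = 1/(53 + v)
O(l) = -37
t(-63) - O(-61) = 1/(53 - 63) - 1*(-37) = 1/(-10) + 37 = -1/10 + 37 = 369/10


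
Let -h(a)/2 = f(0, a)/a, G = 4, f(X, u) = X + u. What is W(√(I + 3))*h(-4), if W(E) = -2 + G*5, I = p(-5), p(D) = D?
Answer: -36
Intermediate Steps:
I = -5
h(a) = -2 (h(a) = -2*(0 + a)/a = -2*a/a = -2*1 = -2)
W(E) = 18 (W(E) = -2 + 4*5 = -2 + 20 = 18)
W(√(I + 3))*h(-4) = 18*(-2) = -36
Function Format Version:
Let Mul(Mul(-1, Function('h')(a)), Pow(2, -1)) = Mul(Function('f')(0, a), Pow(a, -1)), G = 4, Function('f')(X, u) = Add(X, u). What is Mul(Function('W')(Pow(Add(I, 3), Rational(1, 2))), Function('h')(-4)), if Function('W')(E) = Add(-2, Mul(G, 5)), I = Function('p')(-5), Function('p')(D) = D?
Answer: -36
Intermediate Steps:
I = -5
Function('h')(a) = -2 (Function('h')(a) = Mul(-2, Mul(Add(0, a), Pow(a, -1))) = Mul(-2, Mul(a, Pow(a, -1))) = Mul(-2, 1) = -2)
Function('W')(E) = 18 (Function('W')(E) = Add(-2, Mul(4, 5)) = Add(-2, 20) = 18)
Mul(Function('W')(Pow(Add(I, 3), Rational(1, 2))), Function('h')(-4)) = Mul(18, -2) = -36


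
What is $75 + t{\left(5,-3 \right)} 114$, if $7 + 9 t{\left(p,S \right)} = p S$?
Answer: $- \frac{611}{3} \approx -203.67$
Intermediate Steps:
$t{\left(p,S \right)} = - \frac{7}{9} + \frac{S p}{9}$ ($t{\left(p,S \right)} = - \frac{7}{9} + \frac{p S}{9} = - \frac{7}{9} + \frac{S p}{9}$)
$75 + t{\left(5,-3 \right)} 114 = 75 + \left(- \frac{7}{9} + \frac{1}{9} \left(-3\right) 5\right) 114 = 75 + \left(- \frac{7}{9} - \frac{5}{3}\right) 114 = 75 - \frac{836}{3} = - \frac{611}{3}$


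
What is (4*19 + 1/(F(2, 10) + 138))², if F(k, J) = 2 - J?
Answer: 97634161/16900 ≈ 5777.2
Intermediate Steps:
(4*19 + 1/(F(2, 10) + 138))² = (4*19 + 1/((2 - 1*10) + 138))² = (76 + 1/((2 - 10) + 138))² = (76 + 1/(-8 + 138))² = (76 + 1/130)² = (9881/130)² = 97634161/16900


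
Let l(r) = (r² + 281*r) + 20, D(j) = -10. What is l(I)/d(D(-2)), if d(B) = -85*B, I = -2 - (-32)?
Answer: 11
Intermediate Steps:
I = 30 (I = -2 - 8*(-4) = -2 + 32 = 30)
l(r) = 20 + r² + 281*r
l(I)/d(D(-2)) = (20 + 30² + 281*30)/((-85*(-10))) = (20 + 900 + 8430)/850 = 9350*(1/850) = 11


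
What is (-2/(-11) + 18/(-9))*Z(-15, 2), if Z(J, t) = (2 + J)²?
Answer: -3380/11 ≈ -307.27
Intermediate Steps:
(-2/(-11) + 18/(-9))*Z(-15, 2) = (-2/(-11) + 18/(-9))*(2 - 15)² = (-2*(-1/11) + 18*(-⅑))*(-13)² = (2/11 - 2)*169 = -20/11*169 = -3380/11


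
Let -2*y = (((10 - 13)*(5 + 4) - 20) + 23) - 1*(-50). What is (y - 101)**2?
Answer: 12996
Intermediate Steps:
y = -13 (y = -((((10 - 13)*(5 + 4) - 20) + 23) - 1*(-50))/2 = -(((-3*9 - 20) + 23) + 50)/2 = -(((-27 - 20) + 23) + 50)/2 = -((-47 + 23) + 50)/2 = -(-24 + 50)/2 = -1/2*26 = -13)
(y - 101)**2 = (-13 - 101)**2 = (-114)**2 = 12996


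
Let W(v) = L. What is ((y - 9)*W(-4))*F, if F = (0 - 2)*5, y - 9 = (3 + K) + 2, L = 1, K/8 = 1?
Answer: -130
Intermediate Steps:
K = 8 (K = 8*1 = 8)
W(v) = 1
y = 22 (y = 9 + ((3 + 8) + 2) = 9 + (11 + 2) = 9 + 13 = 22)
F = -10 (F = -2*5 = -10)
((y - 9)*W(-4))*F = ((22 - 9)*1)*(-10) = (13*1)*(-10) = 13*(-10) = -130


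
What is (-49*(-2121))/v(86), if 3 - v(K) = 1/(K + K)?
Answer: 17875788/515 ≈ 34710.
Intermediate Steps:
v(K) = 3 - 1/(2*K) (v(K) = 3 - 1/(K + K) = 3 - 1/(2*K))
(-49*(-2121))/v(86) = (-49*(-2121))/(3 - ½/86) = 103929/(3 - ½*1/86) = 103929/(3 - 1/172) = 103929/(515/172) = 103929*(172/515) = 17875788/515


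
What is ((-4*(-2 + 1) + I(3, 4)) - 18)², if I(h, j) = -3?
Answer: 289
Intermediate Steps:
((-4*(-2 + 1) + I(3, 4)) - 18)² = ((-4*(-2 + 1) - 3) - 18)² = ((-4*(-1) - 3) - 18)² = ((4 - 3) - 18)² = (1 - 18)² = (-17)² = 289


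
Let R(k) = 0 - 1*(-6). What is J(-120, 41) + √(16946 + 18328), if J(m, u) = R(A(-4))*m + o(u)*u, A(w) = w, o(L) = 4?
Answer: -556 + √35274 ≈ -368.19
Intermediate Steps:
R(k) = 6 (R(k) = 0 + 6 = 6)
J(m, u) = 4*u + 6*m (J(m, u) = 6*m + 4*u = 4*u + 6*m)
J(-120, 41) + √(16946 + 18328) = (4*41 + 6*(-120)) + √(16946 + 18328) = (164 - 720) + √35274 = -556 + √35274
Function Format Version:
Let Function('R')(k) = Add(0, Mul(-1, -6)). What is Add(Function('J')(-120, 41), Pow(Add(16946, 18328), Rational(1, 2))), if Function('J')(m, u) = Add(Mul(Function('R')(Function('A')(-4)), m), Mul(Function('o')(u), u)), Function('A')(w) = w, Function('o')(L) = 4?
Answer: Add(-556, Pow(35274, Rational(1, 2))) ≈ -368.19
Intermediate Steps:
Function('R')(k) = 6 (Function('R')(k) = Add(0, 6) = 6)
Function('J')(m, u) = Add(Mul(4, u), Mul(6, m)) (Function('J')(m, u) = Add(Mul(6, m), Mul(4, u)) = Add(Mul(4, u), Mul(6, m)))
Add(Function('J')(-120, 41), Pow(Add(16946, 18328), Rational(1, 2))) = Add(Add(Mul(4, 41), Mul(6, -120)), Pow(Add(16946, 18328), Rational(1, 2))) = Add(Add(164, -720), Pow(35274, Rational(1, 2))) = Add(-556, Pow(35274, Rational(1, 2)))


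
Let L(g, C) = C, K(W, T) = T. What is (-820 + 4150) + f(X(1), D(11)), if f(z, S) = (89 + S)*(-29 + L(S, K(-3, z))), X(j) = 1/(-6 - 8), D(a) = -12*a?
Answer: 64121/14 ≈ 4580.1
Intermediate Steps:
X(j) = -1/14 (X(j) = 1/(-14) = -1/14)
f(z, S) = (-29 + z)*(89 + S) (f(z, S) = (89 + S)*(-29 + z) = (-29 + z)*(89 + S))
(-820 + 4150) + f(X(1), D(11)) = (-820 + 4150) + (-2581 - (-348)*11 + 89*(-1/14) - 12*11*(-1/14)) = 3330 + (-2581 - 29*(-132) - 89/14 - 132*(-1/14)) = 3330 + (-2581 + 3828 - 89/14 + 66/7) = 3330 + 17501/14 = 64121/14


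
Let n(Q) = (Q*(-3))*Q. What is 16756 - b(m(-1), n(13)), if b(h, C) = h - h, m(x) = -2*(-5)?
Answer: 16756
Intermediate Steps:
n(Q) = -3*Q² (n(Q) = (-3*Q)*Q = -3*Q²)
m(x) = 10
b(h, C) = 0
16756 - b(m(-1), n(13)) = 16756 - 1*0 = 16756 + 0 = 16756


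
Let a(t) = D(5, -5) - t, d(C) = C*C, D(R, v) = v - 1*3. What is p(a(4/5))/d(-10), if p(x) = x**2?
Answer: 484/625 ≈ 0.77440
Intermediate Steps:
D(R, v) = -3 + v (D(R, v) = v - 3 = -3 + v)
d(C) = C**2
a(t) = -8 - t (a(t) = (-3 - 5) - t = -8 - t)
p(a(4/5))/d(-10) = (-8 - 4/5)**2/((-10)**2) = (-8 - 4/5)**2/100 = (-8 - 1*4/5)**2*(1/100) = (-8 - 4/5)**2*(1/100) = (-44/5)**2*(1/100) = (1936/25)*(1/100) = 484/625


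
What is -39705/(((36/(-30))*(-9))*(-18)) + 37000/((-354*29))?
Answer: 111227425/554364 ≈ 200.64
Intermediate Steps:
-39705/(((36/(-30))*(-9))*(-18)) + 37000/((-354*29)) = -39705/(((36*(-1/30))*(-9))*(-18)) + 37000/(-10266) = -39705/(-6/5*(-9)*(-18)) + 37000*(-1/10266) = -39705/((54/5)*(-18)) - 18500/5133 = -39705/(-972/5) - 18500/5133 = -39705*(-5/972) - 18500/5133 = 66175/324 - 18500/5133 = 111227425/554364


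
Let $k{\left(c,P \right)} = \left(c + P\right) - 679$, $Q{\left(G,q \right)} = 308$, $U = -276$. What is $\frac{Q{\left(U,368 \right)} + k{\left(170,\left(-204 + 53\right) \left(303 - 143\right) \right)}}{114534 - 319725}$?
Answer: $\frac{24361}{205191} \approx 0.11872$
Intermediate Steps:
$k{\left(c,P \right)} = -679 + P + c$ ($k{\left(c,P \right)} = \left(P + c\right) - 679 = -679 + P + c$)
$\frac{Q{\left(U,368 \right)} + k{\left(170,\left(-204 + 53\right) \left(303 - 143\right) \right)}}{114534 - 319725} = \frac{308 + \left(-679 + \left(-204 + 53\right) \left(303 - 143\right) + 170\right)}{114534 - 319725} = \frac{308 - 24669}{-205191} = \left(308 - 24669\right) \left(- \frac{1}{205191}\right) = \left(-24361\right) \left(- \frac{1}{205191}\right) = \frac{24361}{205191}$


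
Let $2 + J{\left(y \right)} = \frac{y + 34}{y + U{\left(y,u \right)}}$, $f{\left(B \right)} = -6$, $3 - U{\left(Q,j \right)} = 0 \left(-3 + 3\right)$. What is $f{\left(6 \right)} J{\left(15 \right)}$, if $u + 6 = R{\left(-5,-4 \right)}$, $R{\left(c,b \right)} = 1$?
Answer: $- \frac{13}{3} \approx -4.3333$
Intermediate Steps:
$u = -5$ ($u = -6 + 1 = -5$)
$U{\left(Q,j \right)} = 3$ ($U{\left(Q,j \right)} = 3 - 0 \left(-3 + 3\right) = 3 - 0 \cdot 0 = 3 - 0 = 3 + 0 = 3$)
$J{\left(y \right)} = -2 + \frac{34 + y}{3 + y}$ ($J{\left(y \right)} = -2 + \frac{y + 34}{y + 3} = -2 + \frac{34 + y}{3 + y}$)
$f{\left(6 \right)} J{\left(15 \right)} = - 6 \frac{28 - 15}{3 + 15} = - 6 \frac{28 - 15}{18} = - 6 \cdot \frac{1}{18} \cdot 13 = \left(-6\right) \frac{13}{18} = - \frac{13}{3}$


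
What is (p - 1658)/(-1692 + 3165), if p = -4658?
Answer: -6316/1473 ≈ -4.2878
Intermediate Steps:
(p - 1658)/(-1692 + 3165) = (-4658 - 1658)/(-1692 + 3165) = -6316/1473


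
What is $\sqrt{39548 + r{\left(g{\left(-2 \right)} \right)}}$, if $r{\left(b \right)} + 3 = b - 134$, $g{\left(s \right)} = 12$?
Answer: $\sqrt{39423} \approx 198.55$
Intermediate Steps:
$r{\left(b \right)} = -137 + b$ ($r{\left(b \right)} = -3 + \left(b - 134\right) = -3 + \left(-134 + b\right) = -137 + b$)
$\sqrt{39548 + r{\left(g{\left(-2 \right)} \right)}} = \sqrt{39548 + \left(-137 + 12\right)} = \sqrt{39548 - 125} = \sqrt{39423}$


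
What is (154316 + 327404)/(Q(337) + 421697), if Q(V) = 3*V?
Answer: 120430/105677 ≈ 1.1396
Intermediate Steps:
(154316 + 327404)/(Q(337) + 421697) = (154316 + 327404)/(3*337 + 421697) = 481720/(1011 + 421697) = 481720/422708 = 481720*(1/422708) = 120430/105677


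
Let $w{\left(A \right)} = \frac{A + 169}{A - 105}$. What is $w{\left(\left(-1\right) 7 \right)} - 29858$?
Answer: $- \frac{1672129}{56} \approx -29859.0$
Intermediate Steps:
$w{\left(A \right)} = \frac{169 + A}{-105 + A}$
$w{\left(\left(-1\right) 7 \right)} - 29858 = \frac{169 - 7}{-105 - 7} - 29858 = \frac{1}{-112} \cdot 162 - 29858 = \left(- \frac{1}{112}\right) 162 - 29858 = - \frac{81}{56} - 29858 = - \frac{1672129}{56}$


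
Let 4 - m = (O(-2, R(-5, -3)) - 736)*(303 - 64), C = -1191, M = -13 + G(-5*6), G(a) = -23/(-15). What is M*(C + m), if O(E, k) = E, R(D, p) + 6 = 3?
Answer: -6026708/3 ≈ -2.0089e+6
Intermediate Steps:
R(D, p) = -3 (R(D, p) = -6 + 3 = -3)
G(a) = 23/15 (G(a) = -23*(-1/15) = 23/15)
M = -172/15 (M = -13 + 23/15 = -172/15 ≈ -11.467)
m = 176386 (m = 4 - (-2 - 736)*(303 - 64) = 4 - (-738)*239 = 4 - 1*(-176382) = 4 + 176382 = 176386)
M*(C + m) = -172*(-1191 + 176386)/15 = -172/15*175195 = -6026708/3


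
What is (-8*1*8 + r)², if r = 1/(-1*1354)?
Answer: 7509435649/1833316 ≈ 4096.1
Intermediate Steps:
r = -1/1354 (r = 1/(-1354) = -1/1354 ≈ -0.00073855)
(-8*1*8 + r)² = (-8*1*8 - 1/1354)² = (-8*8 - 1/1354)² = (-64 - 1/1354)² = (-86657/1354)² = 7509435649/1833316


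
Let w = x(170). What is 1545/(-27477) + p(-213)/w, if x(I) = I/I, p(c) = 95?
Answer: 869590/9159 ≈ 94.944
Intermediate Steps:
x(I) = 1
w = 1
1545/(-27477) + p(-213)/w = 1545/(-27477) + 95/1 = 1545*(-1/27477) + 95*1 = -515/9159 + 95 = 869590/9159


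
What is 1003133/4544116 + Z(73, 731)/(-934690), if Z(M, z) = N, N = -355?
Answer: 93923154495/424733978404 ≈ 0.22113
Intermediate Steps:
Z(M, z) = -355
1003133/4544116 + Z(73, 731)/(-934690) = 1003133/4544116 - 355/(-934690) = 1003133*(1/4544116) - 355*(-1/934690) = 1003133/4544116 + 71/186938 = 93923154495/424733978404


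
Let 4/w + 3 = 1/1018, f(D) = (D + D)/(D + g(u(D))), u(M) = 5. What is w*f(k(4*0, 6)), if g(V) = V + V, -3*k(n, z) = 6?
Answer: 2036/3053 ≈ 0.66689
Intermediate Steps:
k(n, z) = -2 (k(n, z) = -⅓*6 = -2)
g(V) = 2*V
f(D) = 2*D/(10 + D) (f(D) = (D + D)/(D + 2*5) = (2*D)/(D + 10) = (2*D)/(10 + D) = 2*D/(10 + D))
w = -4072/3053 (w = 4/(-3 + 1/1018) = 4/(-3053/1018) = 4*(-1018/3053) = -4072/3053 ≈ -1.3338)
w*f(k(4*0, 6)) = -8144*(-2)/(3053*(10 - 2)) = -8144*(-2)/(3053*8) = -4072/3053*(-½) = 2036/3053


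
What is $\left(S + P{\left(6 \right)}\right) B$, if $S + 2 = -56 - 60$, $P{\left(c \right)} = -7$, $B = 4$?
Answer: $-500$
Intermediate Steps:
$S = -118$ ($S = -2 - 116 = -118$)
$\left(S + P{\left(6 \right)}\right) B = \left(-118 - 7\right) 4 = \left(-125\right) 4 = -500$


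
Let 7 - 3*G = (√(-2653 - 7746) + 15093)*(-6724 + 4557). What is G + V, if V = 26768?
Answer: 32786842/3 + 2167*I*√10399/3 ≈ 1.0929e+7 + 73660.0*I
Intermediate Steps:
G = 32706538/3 + 2167*I*√10399/3 (G = 7/3 - (√(-2653 - 7746) + 15093)*(-6724 + 4557)/3 = 7/3 - (√(-10399) + 15093)*(-2167)/3 = 7/3 - (I*√10399 + 15093)*(-2167)/3 = 7/3 - (15093 + I*√10399)*(-2167)/3 = 7/3 - (-32706531 - 2167*I*√10399)/3 = 7/3 + (10902177 + 2167*I*√10399/3) = 32706538/3 + 2167*I*√10399/3 ≈ 1.0902e+7 + 73660.0*I)
G + V = (32706538/3 + 2167*I*√10399/3) + 26768 = 32786842/3 + 2167*I*√10399/3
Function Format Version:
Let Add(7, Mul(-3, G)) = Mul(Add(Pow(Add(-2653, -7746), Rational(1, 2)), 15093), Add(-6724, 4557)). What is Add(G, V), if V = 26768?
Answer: Add(Rational(32786842, 3), Mul(Rational(2167, 3), I, Pow(10399, Rational(1, 2)))) ≈ Add(1.0929e+7, Mul(73660., I))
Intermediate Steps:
G = Add(Rational(32706538, 3), Mul(Rational(2167, 3), I, Pow(10399, Rational(1, 2)))) (G = Add(Rational(7, 3), Mul(Rational(-1, 3), Mul(Add(Pow(Add(-2653, -7746), Rational(1, 2)), 15093), Add(-6724, 4557)))) = Add(Rational(7, 3), Mul(Rational(-1, 3), Mul(Add(Pow(-10399, Rational(1, 2)), 15093), -2167))) = Add(Rational(7, 3), Mul(Rational(-1, 3), Mul(Add(Mul(I, Pow(10399, Rational(1, 2))), 15093), -2167))) = Add(Rational(7, 3), Mul(Rational(-1, 3), Mul(Add(15093, Mul(I, Pow(10399, Rational(1, 2)))), -2167))) = Add(Rational(7, 3), Mul(Rational(-1, 3), Add(-32706531, Mul(-2167, I, Pow(10399, Rational(1, 2)))))) = Add(Rational(7, 3), Add(10902177, Mul(Rational(2167, 3), I, Pow(10399, Rational(1, 2))))) = Add(Rational(32706538, 3), Mul(Rational(2167, 3), I, Pow(10399, Rational(1, 2)))) ≈ Add(1.0902e+7, Mul(73660., I)))
Add(G, V) = Add(Add(Rational(32706538, 3), Mul(Rational(2167, 3), I, Pow(10399, Rational(1, 2)))), 26768) = Add(Rational(32786842, 3), Mul(Rational(2167, 3), I, Pow(10399, Rational(1, 2))))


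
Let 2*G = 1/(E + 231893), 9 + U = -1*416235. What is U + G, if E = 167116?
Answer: -332170204391/798018 ≈ -4.1624e+5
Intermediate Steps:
U = -416244 (U = -9 - 1*416235 = -9 - 416235 = -416244)
G = 1/798018 (G = 1/(2*(167116 + 231893)) = (½)/399009 = (½)*(1/399009) = 1/798018 ≈ 1.2531e-6)
U + G = -416244 + 1/798018 = -332170204391/798018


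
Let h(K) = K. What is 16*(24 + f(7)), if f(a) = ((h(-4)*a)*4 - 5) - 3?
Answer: -1536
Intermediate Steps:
f(a) = -8 - 16*a (f(a) = (-4*a*4 - 5) - 3 = (-16*a - 5) - 3 = (-5 - 16*a) - 3 = -8 - 16*a)
16*(24 + f(7)) = 16*(24 + (-8 - 16*7)) = 16*(24 + (-8 - 112)) = 16*(24 - 120) = 16*(-96) = -1536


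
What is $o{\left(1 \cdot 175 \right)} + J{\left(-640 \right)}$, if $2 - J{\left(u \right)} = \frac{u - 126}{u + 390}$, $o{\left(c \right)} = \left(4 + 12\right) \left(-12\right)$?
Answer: $- \frac{24133}{125} \approx -193.06$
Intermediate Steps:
$o{\left(c \right)} = -192$ ($o{\left(c \right)} = 16 \left(-12\right) = -192$)
$J{\left(u \right)} = 2 - \frac{-126 + u}{390 + u}$ ($J{\left(u \right)} = 2 - \frac{u - 126}{u + 390} = 2 - \frac{-126 + u}{390 + u}$)
$o{\left(1 \cdot 175 \right)} + J{\left(-640 \right)} = -192 + \frac{906 - 640}{390 - 640} = -192 + \frac{1}{-250} \cdot 266 = -192 - \frac{133}{125} = - \frac{24133}{125}$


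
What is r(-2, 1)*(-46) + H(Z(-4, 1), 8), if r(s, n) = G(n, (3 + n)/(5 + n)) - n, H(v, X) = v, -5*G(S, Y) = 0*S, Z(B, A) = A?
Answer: 47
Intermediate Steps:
G(S, Y) = 0 (G(S, Y) = -0*S = -⅕*0 = 0)
r(s, n) = -n (r(s, n) = 0 - n = -n)
r(-2, 1)*(-46) + H(Z(-4, 1), 8) = -1*1*(-46) + 1 = -1*(-46) + 1 = 46 + 1 = 47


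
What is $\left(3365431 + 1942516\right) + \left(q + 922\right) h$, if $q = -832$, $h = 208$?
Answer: $5326667$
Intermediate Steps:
$\left(3365431 + 1942516\right) + \left(q + 922\right) h = \left(3365431 + 1942516\right) + \left(-832 + 922\right) 208 = 5307947 + 90 \cdot 208 = 5307947 + 18720 = 5326667$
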